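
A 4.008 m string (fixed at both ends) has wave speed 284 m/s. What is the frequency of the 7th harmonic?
fₙ = nv/(2L) = 248 Hz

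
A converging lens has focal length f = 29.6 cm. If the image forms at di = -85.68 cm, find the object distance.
1/do = 1/f − 1/di → do = 22 cm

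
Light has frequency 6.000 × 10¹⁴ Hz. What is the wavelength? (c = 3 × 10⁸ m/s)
λ = c/f = 500 nm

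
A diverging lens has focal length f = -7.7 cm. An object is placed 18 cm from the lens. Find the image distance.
1/di = 1/f − 1/do → di = -5.393 cm (virtual image)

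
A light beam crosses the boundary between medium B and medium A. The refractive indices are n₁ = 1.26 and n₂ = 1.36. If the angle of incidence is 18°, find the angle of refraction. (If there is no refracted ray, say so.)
sin θ₂ = (n₁/n₂)·sin θ₁ = 0.2863 → θ₂ = 16.64°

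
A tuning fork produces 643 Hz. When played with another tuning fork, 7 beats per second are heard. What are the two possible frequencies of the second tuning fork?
f₂ = 643 ± 7 Hz → 650 Hz or 636 Hz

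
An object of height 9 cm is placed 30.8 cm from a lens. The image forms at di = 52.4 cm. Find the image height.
hi = (-di/do) × ho = -15.31 cm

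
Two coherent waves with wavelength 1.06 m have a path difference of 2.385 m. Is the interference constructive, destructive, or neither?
neither (partial) — path difference = 2.25λ, neither a whole number of wavelengths nor an odd multiple of λ/2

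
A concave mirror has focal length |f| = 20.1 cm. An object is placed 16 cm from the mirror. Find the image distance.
f = +20.1 cm (concave); 1/di = 1/f − 1/do → di = -78.44 cm (virtual image, behind mirror)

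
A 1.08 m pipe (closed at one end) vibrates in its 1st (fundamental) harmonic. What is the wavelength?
λₙ = 4L/n = 4.32 m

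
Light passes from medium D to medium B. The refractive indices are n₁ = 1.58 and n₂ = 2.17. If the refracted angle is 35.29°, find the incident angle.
sin θ₁ = (n₂/n₁)·sin θ₂ → θ₁ = 52.51°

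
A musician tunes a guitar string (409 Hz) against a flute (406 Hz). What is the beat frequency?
3 Hz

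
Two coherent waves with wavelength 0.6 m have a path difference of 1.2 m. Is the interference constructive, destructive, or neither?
constructive — path difference = 2λ, a whole number of wavelengths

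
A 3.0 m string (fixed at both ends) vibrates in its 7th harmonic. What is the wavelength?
λₙ = 2L/n = 0.8571 m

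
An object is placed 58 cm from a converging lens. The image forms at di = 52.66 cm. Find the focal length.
1/f = 1/do + 1/di → f = 27.6 cm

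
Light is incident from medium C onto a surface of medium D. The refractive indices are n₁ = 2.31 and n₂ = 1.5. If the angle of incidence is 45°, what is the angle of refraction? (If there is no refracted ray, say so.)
sin θ₂ = (n₁/n₂)·sin θ₁ = 1.089 > 1, so there is no refracted ray — the light undergoes total internal reflection.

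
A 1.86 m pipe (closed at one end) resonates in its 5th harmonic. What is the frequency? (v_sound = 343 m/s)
fₙ = nv/(4L) = 230.5 Hz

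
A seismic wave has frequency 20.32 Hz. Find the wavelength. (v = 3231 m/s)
λ = v/f = 159 m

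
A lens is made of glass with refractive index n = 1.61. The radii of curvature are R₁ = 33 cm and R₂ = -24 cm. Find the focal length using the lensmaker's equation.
1/f = (n − 1)(1/R₁ − 1/R₂) → f = 22.78 cm (converging lens)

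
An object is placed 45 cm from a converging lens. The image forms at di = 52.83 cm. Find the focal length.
1/f = 1/do + 1/di → f = 24.3 cm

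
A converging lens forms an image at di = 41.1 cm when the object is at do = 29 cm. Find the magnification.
M = −di/do = -1.417 (inverted image)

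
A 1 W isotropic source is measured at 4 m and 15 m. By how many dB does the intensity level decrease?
Δβ = 20·log₁₀(r₂/r₁) = 11.48 dB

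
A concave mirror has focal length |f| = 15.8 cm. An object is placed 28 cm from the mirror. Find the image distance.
f = +15.8 cm (concave); 1/di = 1/f − 1/do → di = 36.26 cm (real image, in front of mirror)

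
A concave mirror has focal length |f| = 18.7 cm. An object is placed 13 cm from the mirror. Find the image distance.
f = +18.7 cm (concave); 1/di = 1/f − 1/do → di = -42.65 cm (virtual image, behind mirror)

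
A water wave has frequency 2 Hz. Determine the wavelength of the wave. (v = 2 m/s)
λ = v/f = 1 m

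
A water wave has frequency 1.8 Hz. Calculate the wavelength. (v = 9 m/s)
λ = v/f = 5 m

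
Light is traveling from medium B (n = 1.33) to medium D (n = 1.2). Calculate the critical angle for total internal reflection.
θc = arcsin(n₂/n₁) = 64.46°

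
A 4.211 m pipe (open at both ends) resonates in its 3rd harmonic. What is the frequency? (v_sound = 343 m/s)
fₙ = nv/(2L) = 122.2 Hz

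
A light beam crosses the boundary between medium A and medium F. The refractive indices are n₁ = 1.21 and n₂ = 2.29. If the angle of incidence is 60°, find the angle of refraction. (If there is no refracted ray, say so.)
sin θ₂ = (n₁/n₂)·sin θ₁ = 0.4576 → θ₂ = 27.23°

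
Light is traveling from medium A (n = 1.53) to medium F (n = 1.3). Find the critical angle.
θc = arcsin(n₂/n₁) = 58.18°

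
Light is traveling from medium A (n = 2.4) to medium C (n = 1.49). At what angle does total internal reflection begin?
θc = arcsin(n₂/n₁) = 38.38°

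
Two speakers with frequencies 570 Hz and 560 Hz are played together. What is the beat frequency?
10 Hz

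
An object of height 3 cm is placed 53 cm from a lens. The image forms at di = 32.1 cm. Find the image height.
hi = (-di/do) × ho = -1.817 cm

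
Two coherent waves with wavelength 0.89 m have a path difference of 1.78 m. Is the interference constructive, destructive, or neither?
constructive — path difference = 2λ, a whole number of wavelengths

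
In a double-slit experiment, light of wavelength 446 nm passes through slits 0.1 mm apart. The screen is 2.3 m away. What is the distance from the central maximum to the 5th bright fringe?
y = mλL/d = 51.29 mm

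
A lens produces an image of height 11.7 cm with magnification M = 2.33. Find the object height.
ho = |hi|/|M| = 5.021 cm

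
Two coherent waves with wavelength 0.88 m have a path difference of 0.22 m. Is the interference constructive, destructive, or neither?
neither (partial) — path difference = 0.25λ, neither a whole number of wavelengths nor an odd multiple of λ/2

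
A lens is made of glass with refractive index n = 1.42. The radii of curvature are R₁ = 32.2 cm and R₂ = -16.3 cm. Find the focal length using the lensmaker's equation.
1/f = (n − 1)(1/R₁ − 1/R₂) → f = 25.77 cm (converging lens)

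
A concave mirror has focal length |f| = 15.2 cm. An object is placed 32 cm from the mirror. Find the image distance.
f = +15.2 cm (concave); 1/di = 1/f − 1/do → di = 28.95 cm (real image, in front of mirror)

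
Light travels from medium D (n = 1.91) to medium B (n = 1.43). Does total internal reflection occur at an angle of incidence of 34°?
θc = arcsin(n₂/n₁) = 48.48°; 34° < θc, so no — the ray refracts.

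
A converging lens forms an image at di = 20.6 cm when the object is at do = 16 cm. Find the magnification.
M = −di/do = -1.288 (inverted image)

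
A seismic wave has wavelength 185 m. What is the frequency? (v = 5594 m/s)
f = v/λ = 30.24 Hz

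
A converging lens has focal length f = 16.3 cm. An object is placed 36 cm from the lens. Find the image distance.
1/di = 1/f − 1/do → di = 29.79 cm (real image)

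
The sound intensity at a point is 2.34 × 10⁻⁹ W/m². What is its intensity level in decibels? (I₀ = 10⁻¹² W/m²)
β = 10·log₁₀(I/I₀) = 33.69 dB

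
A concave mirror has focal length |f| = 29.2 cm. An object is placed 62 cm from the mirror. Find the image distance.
f = +29.2 cm (concave); 1/di = 1/f − 1/do → di = 55.2 cm (real image, in front of mirror)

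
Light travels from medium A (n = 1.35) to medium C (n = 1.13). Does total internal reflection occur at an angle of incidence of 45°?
θc = arcsin(n₂/n₁) = 56.83°; 45° < θc, so no — the ray refracts.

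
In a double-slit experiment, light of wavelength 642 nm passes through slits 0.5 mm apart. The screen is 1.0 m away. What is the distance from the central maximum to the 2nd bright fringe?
y = mλL/d = 2.568 mm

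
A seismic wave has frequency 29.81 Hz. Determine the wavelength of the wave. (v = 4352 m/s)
λ = v/f = 146 m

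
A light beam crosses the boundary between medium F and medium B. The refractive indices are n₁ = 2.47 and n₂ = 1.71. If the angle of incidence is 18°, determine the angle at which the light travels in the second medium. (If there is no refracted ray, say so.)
sin θ₂ = (n₁/n₂)·sin θ₁ = 0.4464 → θ₂ = 26.51°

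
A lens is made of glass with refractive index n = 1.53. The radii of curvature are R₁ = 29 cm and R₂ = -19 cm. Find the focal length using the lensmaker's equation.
1/f = (n − 1)(1/R₁ − 1/R₂) → f = 21.66 cm (converging lens)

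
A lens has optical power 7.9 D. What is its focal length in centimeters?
f = 1/P = 12.66 cm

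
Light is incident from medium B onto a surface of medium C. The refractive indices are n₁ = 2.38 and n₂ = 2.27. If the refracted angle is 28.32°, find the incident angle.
sin θ₁ = (n₂/n₁)·sin θ₂ → θ₁ = 26.9°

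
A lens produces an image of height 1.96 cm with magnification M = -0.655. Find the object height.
ho = |hi|/|M| = 2.992 cm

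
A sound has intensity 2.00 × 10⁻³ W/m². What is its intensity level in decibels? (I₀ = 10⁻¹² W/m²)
β = 10·log₁₀(I/I₀) = 93.01 dB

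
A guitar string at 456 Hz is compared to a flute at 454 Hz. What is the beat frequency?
2 Hz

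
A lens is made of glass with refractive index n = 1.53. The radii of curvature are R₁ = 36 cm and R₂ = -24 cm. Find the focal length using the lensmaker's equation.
1/f = (n − 1)(1/R₁ − 1/R₂) → f = 27.17 cm (converging lens)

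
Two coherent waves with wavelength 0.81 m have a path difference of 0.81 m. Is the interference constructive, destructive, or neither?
constructive — path difference = 1λ, a whole number of wavelengths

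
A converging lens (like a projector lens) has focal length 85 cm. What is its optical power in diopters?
P = 1/f = 1.176 D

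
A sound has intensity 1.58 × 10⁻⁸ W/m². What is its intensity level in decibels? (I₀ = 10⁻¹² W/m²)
β = 10·log₁₀(I/I₀) = 41.99 dB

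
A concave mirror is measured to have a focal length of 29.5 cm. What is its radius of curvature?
R = 2|f| = 59 cm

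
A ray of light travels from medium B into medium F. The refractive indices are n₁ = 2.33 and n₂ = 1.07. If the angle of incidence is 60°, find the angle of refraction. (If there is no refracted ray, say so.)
sin θ₂ = (n₁/n₂)·sin θ₁ = 1.886 > 1, so there is no refracted ray — the light undergoes total internal reflection.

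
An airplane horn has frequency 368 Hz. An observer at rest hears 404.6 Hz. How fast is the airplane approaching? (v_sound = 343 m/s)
v_s = v·(1 − f/f_obs) = 31.03 m/s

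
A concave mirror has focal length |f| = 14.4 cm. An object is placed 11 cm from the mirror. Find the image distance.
f = +14.4 cm (concave); 1/di = 1/f − 1/do → di = -46.59 cm (virtual image, behind mirror)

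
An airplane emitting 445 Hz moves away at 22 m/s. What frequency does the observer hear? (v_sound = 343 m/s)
f_obs = f·v/(v + v_s) = 418.2 Hz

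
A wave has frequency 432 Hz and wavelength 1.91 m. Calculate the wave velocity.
v = fλ = 825.1 m/s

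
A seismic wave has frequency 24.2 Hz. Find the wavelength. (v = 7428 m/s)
λ = v/f = 306.9 m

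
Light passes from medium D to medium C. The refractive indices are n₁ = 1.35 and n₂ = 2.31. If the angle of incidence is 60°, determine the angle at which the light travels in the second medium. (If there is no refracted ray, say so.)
sin θ₂ = (n₁/n₂)·sin θ₁ = 0.5061 → θ₂ = 30.41°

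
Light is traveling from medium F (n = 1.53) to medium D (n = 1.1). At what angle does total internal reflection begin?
θc = arcsin(n₂/n₁) = 45.97°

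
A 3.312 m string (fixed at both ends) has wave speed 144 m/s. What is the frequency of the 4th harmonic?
fₙ = nv/(2L) = 86.96 Hz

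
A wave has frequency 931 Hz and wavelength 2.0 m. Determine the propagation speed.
v = fλ = 1862 m/s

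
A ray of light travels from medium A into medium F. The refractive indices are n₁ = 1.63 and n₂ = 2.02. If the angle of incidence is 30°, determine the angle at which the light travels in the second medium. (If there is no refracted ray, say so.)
sin θ₂ = (n₁/n₂)·sin θ₁ = 0.4035 → θ₂ = 23.79°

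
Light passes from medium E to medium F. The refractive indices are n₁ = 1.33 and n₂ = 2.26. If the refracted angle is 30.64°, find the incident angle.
sin θ₁ = (n₂/n₁)·sin θ₂ → θ₁ = 60°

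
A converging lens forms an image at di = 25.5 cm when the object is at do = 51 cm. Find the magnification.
M = −di/do = -0.5 (inverted image)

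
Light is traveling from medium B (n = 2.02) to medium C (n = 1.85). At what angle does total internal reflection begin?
θc = arcsin(n₂/n₁) = 66.33°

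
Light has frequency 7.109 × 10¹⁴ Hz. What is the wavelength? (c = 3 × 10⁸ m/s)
λ = c/f = 422 nm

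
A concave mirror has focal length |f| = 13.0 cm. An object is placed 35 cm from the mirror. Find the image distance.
f = +13.0 cm (concave); 1/di = 1/f − 1/do → di = 20.68 cm (real image, in front of mirror)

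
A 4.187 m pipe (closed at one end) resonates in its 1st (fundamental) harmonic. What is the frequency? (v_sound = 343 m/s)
fₙ = nv/(4L) = 20.48 Hz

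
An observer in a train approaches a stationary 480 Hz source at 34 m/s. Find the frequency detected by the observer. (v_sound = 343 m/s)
f_obs = f·(v + v_o)/v = 527.6 Hz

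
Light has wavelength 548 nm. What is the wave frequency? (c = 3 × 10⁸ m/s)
f = c/λ = 5.474 × 10¹⁴ Hz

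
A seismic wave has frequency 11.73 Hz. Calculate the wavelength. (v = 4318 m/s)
λ = v/f = 368.1 m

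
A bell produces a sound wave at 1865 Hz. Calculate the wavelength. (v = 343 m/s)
λ = v/f = 0.1839 m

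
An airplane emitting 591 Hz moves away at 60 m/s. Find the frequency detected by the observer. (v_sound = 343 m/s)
f_obs = f·v/(v + v_s) = 503 Hz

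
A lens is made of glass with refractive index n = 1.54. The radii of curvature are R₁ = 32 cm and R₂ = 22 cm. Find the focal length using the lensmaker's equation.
1/f = (n − 1)(1/R₁ − 1/R₂) → f = -130.4 cm (diverging lens)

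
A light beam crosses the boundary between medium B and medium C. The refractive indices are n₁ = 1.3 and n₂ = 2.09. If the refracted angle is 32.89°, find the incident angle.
sin θ₁ = (n₂/n₁)·sin θ₂ → θ₁ = 60.81°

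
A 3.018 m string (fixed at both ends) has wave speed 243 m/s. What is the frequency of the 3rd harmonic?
fₙ = nv/(2L) = 120.8 Hz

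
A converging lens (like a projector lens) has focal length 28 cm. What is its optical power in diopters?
P = 1/f = 3.571 D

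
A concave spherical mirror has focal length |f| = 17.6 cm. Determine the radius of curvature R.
R = 2|f| = 35.2 cm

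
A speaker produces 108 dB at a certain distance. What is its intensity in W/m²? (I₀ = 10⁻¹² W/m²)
I = I₀·10^(β/10) = 6.31 × 10⁻² W/m²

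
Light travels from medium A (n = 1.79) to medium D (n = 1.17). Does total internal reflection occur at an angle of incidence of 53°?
θc = arcsin(n₂/n₁) = 40.82°; 53° > θc, so yes — total internal reflection.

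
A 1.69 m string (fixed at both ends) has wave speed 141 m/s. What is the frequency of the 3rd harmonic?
fₙ = nv/(2L) = 125.1 Hz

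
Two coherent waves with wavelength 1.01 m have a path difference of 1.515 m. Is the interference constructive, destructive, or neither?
destructive — path difference = 1.5λ, an odd multiple of λ/2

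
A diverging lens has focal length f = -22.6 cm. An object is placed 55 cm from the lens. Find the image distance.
1/di = 1/f − 1/do → di = -16.02 cm (virtual image)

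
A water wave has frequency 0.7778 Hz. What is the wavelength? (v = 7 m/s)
λ = v/f = 9 m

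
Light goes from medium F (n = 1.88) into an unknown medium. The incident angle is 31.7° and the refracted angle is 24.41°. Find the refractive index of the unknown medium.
n₂ = n₁·sin θ₁ / sin θ₂ = 2.39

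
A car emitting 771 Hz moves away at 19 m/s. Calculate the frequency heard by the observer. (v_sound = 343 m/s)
f_obs = f·v/(v + v_s) = 730.5 Hz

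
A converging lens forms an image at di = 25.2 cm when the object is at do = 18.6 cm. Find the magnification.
M = −di/do = -1.355 (inverted image)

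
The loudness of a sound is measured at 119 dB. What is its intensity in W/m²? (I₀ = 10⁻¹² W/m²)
I = I₀·10^(β/10) = 7.94 × 10⁻¹ W/m²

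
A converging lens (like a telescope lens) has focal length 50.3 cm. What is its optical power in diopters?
P = 1/f = 1.988 D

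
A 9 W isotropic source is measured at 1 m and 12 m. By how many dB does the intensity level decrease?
Δβ = 20·log₁₀(r₂/r₁) = 21.58 dB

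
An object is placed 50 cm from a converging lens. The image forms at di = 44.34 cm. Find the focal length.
1/f = 1/do + 1/di → f = 23.5 cm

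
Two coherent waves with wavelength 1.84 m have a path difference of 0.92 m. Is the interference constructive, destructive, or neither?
destructive — path difference = 0.5λ, an odd multiple of λ/2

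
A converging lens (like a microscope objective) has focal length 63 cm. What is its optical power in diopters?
P = 1/f = 1.587 D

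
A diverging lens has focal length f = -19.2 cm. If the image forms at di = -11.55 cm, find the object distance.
1/do = 1/f − 1/di → do = 28.99 cm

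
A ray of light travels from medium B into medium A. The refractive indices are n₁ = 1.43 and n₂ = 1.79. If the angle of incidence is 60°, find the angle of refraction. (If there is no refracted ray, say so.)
sin θ₂ = (n₁/n₂)·sin θ₁ = 0.6919 → θ₂ = 43.78°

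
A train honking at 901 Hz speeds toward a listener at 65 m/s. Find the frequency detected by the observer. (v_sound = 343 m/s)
f_obs = f·v/(v − v_s) = 1112 Hz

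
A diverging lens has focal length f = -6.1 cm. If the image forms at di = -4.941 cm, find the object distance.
1/do = 1/f − 1/di → do = 26.01 cm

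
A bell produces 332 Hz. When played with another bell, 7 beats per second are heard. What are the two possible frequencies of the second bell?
f₂ = 332 ± 7 Hz → 339 Hz or 325 Hz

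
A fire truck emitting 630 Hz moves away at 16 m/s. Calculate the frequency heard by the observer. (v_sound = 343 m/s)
f_obs = f·v/(v + v_s) = 601.9 Hz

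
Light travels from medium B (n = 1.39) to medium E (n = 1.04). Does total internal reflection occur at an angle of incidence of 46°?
θc = arcsin(n₂/n₁) = 48.43°; 46° < θc, so no — the ray refracts.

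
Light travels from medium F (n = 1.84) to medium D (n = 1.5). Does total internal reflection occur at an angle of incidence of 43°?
θc = arcsin(n₂/n₁) = 54.61°; 43° < θc, so no — the ray refracts.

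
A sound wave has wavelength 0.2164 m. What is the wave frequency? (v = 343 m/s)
f = v/λ = 1585 Hz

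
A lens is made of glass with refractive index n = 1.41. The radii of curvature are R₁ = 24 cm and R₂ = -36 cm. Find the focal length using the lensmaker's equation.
1/f = (n − 1)(1/R₁ − 1/R₂) → f = 35.12 cm (converging lens)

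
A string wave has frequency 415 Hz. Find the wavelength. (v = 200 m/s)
λ = v/f = 0.4819 m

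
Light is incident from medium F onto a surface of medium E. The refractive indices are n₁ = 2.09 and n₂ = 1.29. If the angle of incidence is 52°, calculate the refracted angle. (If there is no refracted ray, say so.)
sin θ₂ = (n₁/n₂)·sin θ₁ = 1.277 > 1, so there is no refracted ray — the light undergoes total internal reflection.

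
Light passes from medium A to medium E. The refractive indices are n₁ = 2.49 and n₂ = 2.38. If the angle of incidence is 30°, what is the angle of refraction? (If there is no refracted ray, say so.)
sin θ₂ = (n₁/n₂)·sin θ₁ = 0.5231 → θ₂ = 31.54°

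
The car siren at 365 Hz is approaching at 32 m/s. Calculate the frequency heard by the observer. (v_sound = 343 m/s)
f_obs = f·v/(v − v_s) = 402.6 Hz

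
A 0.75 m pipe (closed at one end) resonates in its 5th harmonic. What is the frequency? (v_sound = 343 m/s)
fₙ = nv/(4L) = 571.7 Hz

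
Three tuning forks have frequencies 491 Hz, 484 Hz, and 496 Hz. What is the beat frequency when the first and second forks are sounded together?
7 Hz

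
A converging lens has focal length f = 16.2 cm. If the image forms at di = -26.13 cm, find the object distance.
1/do = 1/f − 1/di → do = 10 cm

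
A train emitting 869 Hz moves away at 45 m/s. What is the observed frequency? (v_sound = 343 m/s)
f_obs = f·v/(v + v_s) = 768.2 Hz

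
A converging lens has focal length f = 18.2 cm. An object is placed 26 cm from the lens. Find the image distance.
1/di = 1/f − 1/do → di = 60.67 cm (real image)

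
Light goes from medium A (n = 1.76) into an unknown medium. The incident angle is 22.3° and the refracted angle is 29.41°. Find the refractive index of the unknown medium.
n₂ = n₁·sin θ₁ / sin θ₂ = 1.36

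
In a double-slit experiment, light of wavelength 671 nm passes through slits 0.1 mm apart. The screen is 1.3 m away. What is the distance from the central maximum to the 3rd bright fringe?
y = mλL/d = 26.17 mm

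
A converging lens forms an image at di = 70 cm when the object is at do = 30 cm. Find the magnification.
M = −di/do = -2.333 (inverted image)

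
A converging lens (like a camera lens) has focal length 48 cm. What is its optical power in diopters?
P = 1/f = 2.083 D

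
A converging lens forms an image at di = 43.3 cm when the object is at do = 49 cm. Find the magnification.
M = −di/do = -0.8837 (inverted image)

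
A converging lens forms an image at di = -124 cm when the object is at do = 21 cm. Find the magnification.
M = −di/do = 5.905 (upright image)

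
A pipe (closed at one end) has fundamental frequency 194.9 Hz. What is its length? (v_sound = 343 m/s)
L = v/(4f₁) = 0.44 m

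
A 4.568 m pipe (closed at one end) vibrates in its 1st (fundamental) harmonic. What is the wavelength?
λₙ = 4L/n = 18.27 m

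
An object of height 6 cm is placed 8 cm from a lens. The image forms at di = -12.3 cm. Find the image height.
hi = (-di/do) × ho = 9.225 cm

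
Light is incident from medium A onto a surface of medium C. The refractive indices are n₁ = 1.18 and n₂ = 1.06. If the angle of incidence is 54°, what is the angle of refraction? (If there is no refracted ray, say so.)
sin θ₂ = (n₁/n₂)·sin θ₁ = 0.9006 → θ₂ = 64.24°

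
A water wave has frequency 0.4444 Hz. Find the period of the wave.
T = 1/f = 2.25 s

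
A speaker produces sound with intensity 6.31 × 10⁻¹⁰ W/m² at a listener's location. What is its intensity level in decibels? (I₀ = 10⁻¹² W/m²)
β = 10·log₁₀(I/I₀) = 28 dB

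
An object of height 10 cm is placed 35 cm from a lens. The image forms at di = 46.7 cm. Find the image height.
hi = (-di/do) × ho = -13.34 cm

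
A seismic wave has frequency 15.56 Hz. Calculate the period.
T = 1/f = 0.06427 s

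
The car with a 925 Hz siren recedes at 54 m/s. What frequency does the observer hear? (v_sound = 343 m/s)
f_obs = f·v/(v + v_s) = 799.2 Hz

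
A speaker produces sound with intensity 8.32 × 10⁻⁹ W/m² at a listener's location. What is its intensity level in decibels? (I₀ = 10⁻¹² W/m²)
β = 10·log₁₀(I/I₀) = 39.2 dB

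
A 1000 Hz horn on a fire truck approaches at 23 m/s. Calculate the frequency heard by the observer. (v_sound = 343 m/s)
f_obs = f·v/(v − v_s) = 1072 Hz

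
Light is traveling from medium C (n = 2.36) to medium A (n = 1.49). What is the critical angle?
θc = arcsin(n₂/n₁) = 39.15°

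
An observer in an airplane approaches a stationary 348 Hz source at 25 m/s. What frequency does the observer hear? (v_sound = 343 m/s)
f_obs = f·(v + v_o)/v = 373.4 Hz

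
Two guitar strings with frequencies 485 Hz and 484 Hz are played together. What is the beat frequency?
1 Hz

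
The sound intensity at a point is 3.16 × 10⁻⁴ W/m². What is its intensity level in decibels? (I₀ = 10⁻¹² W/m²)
β = 10·log₁₀(I/I₀) = 85 dB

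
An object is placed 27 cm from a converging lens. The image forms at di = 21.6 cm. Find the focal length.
1/f = 1/do + 1/di → f = 12 cm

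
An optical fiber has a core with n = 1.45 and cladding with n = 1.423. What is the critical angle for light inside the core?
θc = arcsin(n_cladding/n_core) = 78.93°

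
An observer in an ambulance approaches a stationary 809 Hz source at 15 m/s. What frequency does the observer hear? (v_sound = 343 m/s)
f_obs = f·(v + v_o)/v = 844.4 Hz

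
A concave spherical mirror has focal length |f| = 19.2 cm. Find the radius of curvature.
R = 2|f| = 38.4 cm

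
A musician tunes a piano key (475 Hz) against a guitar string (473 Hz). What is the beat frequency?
2 Hz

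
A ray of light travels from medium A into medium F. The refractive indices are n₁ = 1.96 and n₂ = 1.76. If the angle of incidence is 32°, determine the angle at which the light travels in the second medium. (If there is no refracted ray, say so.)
sin θ₂ = (n₁/n₂)·sin θ₁ = 0.5901 → θ₂ = 36.17°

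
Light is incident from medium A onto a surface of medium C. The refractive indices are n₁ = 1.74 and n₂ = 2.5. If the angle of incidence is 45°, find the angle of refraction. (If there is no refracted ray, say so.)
sin θ₂ = (n₁/n₂)·sin θ₁ = 0.4921 → θ₂ = 29.48°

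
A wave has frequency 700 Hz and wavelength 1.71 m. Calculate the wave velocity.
v = fλ = 1197 m/s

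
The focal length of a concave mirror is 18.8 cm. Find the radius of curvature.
R = 2|f| = 37.6 cm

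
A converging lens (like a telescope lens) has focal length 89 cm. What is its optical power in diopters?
P = 1/f = 1.124 D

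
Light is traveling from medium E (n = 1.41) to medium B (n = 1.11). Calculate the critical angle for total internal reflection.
θc = arcsin(n₂/n₁) = 51.93°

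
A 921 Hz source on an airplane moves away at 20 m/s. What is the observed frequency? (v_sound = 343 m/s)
f_obs = f·v/(v + v_s) = 870.3 Hz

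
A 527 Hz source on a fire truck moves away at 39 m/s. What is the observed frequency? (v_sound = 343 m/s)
f_obs = f·v/(v + v_s) = 473.2 Hz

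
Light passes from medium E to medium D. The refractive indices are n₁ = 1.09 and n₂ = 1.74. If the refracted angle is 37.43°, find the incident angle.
sin θ₁ = (n₂/n₁)·sin θ₂ → θ₁ = 75.99°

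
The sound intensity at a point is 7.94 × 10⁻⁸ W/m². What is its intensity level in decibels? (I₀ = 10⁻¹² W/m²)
β = 10·log₁₀(I/I₀) = 49 dB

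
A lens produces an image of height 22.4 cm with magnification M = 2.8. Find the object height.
ho = |hi|/|M| = 8 cm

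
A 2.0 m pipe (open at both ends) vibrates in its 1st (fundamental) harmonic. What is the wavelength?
λₙ = 2L/n = 4 m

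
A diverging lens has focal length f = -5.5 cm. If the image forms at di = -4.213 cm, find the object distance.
1/do = 1/f − 1/di → do = 18 cm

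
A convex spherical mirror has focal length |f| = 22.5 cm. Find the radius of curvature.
R = 2|f| = 45 cm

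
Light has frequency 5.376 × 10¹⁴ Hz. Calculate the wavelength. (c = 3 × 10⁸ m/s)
λ = c/f = 558 nm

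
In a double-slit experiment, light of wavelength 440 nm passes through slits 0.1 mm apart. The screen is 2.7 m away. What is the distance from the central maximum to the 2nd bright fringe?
y = mλL/d = 23.76 mm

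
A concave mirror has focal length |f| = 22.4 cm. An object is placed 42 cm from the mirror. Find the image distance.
f = +22.4 cm (concave); 1/di = 1/f − 1/do → di = 48 cm (real image, in front of mirror)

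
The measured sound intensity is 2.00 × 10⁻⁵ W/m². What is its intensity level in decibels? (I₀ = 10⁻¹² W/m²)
β = 10·log₁₀(I/I₀) = 73.01 dB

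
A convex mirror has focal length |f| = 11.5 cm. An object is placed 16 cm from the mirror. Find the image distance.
f = −11.5 cm (convex); 1/di = 1/f − 1/do → di = -6.691 cm (virtual image, behind mirror)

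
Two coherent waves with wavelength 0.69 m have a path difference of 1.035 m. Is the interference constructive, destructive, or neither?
destructive — path difference = 1.5λ, an odd multiple of λ/2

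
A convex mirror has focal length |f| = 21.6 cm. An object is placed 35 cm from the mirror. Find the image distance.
f = −21.6 cm (convex); 1/di = 1/f − 1/do → di = -13.36 cm (virtual image, behind mirror)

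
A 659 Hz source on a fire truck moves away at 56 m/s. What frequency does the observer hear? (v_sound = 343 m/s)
f_obs = f·v/(v + v_s) = 566.5 Hz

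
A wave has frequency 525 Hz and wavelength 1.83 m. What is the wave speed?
v = fλ = 960.8 m/s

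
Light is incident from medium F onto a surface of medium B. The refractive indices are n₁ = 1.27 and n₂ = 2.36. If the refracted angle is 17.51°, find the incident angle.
sin θ₁ = (n₂/n₁)·sin θ₂ → θ₁ = 33.99°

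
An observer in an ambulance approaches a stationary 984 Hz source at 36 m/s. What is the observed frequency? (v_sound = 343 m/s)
f_obs = f·(v + v_o)/v = 1087 Hz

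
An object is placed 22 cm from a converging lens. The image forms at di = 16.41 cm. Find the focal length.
1/f = 1/do + 1/di → f = 9.399 cm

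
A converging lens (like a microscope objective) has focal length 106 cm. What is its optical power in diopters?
P = 1/f = 0.9434 D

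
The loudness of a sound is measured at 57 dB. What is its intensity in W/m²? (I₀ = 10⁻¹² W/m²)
I = I₀·10^(β/10) = 5.01 × 10⁻⁷ W/m²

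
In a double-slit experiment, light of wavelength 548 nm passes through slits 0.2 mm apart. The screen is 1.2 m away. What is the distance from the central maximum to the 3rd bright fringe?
y = mλL/d = 9.864 mm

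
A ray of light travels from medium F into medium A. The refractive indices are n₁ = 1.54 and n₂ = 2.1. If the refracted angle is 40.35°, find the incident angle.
sin θ₁ = (n₂/n₁)·sin θ₂ → θ₁ = 61.99°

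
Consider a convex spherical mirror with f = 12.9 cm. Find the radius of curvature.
R = 2|f| = 25.8 cm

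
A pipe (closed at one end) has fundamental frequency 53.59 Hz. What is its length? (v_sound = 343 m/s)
L = v/(4f₁) = 1.6 m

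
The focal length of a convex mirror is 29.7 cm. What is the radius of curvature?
R = 2|f| = 59.4 cm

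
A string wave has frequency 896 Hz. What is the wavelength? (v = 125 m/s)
λ = v/f = 0.1395 m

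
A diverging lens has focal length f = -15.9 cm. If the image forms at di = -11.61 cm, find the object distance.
1/do = 1/f − 1/di → do = 43.03 cm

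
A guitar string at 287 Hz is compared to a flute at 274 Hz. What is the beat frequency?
13 Hz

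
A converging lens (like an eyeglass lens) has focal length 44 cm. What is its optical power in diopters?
P = 1/f = 2.273 D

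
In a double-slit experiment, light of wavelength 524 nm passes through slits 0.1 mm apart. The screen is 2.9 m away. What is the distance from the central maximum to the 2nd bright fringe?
y = mλL/d = 30.39 mm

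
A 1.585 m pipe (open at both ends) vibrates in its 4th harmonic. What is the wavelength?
λₙ = 2L/n = 0.7925 m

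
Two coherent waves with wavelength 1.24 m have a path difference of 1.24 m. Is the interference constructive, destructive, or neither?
constructive — path difference = 1λ, a whole number of wavelengths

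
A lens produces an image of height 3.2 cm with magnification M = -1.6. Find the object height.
ho = |hi|/|M| = 2 cm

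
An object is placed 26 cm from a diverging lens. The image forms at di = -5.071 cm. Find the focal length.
1/f = 1/do + 1/di → f = -6.3 cm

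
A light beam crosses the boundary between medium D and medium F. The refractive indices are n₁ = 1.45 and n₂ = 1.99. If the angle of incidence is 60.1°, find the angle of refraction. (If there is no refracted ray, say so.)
sin θ₂ = (n₁/n₂)·sin θ₁ = 0.6317 → θ₂ = 39.17°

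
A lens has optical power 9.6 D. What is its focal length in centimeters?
f = 1/P = 10.42 cm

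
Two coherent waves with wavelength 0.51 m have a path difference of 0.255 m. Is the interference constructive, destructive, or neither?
destructive — path difference = 0.5λ, an odd multiple of λ/2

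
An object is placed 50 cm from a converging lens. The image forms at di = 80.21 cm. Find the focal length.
1/f = 1/do + 1/di → f = 30.8 cm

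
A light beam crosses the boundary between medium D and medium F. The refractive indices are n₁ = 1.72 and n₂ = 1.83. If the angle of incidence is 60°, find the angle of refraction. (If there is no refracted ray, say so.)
sin θ₂ = (n₁/n₂)·sin θ₁ = 0.814 → θ₂ = 54.49°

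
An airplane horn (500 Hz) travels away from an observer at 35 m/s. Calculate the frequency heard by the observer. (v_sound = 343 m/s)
f_obs = f·v/(v + v_s) = 453.7 Hz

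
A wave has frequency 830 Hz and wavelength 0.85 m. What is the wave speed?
v = fλ = 705.5 m/s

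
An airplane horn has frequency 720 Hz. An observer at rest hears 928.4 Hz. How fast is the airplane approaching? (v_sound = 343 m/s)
v_s = v·(1 − f/f_obs) = 76.99 m/s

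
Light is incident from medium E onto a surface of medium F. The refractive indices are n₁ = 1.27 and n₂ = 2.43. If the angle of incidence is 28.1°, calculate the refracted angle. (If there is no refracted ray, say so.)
sin θ₂ = (n₁/n₂)·sin θ₁ = 0.2462 → θ₂ = 14.25°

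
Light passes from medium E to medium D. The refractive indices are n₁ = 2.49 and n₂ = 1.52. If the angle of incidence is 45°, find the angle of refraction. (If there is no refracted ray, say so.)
sin θ₂ = (n₁/n₂)·sin θ₁ = 1.158 > 1, so there is no refracted ray — the light undergoes total internal reflection.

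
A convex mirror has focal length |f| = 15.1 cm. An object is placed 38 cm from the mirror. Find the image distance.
f = −15.1 cm (convex); 1/di = 1/f − 1/do → di = -10.81 cm (virtual image, behind mirror)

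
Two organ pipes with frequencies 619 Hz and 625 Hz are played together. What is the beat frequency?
6 Hz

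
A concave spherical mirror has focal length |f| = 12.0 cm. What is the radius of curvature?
R = 2|f| = 24 cm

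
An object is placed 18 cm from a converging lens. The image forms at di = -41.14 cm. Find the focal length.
1/f = 1/do + 1/di → f = 32 cm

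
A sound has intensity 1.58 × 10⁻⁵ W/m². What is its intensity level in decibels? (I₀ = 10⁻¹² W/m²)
β = 10·log₁₀(I/I₀) = 71.99 dB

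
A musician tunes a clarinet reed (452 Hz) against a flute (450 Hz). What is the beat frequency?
2 Hz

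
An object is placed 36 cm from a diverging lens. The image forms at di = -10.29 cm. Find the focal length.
1/f = 1/do + 1/di → f = -14.41 cm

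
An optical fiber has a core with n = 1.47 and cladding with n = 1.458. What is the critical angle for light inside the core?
θc = arcsin(n_cladding/n_core) = 82.67°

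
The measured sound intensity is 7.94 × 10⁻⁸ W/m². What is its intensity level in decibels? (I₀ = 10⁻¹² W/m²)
β = 10·log₁₀(I/I₀) = 49 dB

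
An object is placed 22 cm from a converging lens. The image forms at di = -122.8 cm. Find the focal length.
1/f = 1/do + 1/di → f = 26.8 cm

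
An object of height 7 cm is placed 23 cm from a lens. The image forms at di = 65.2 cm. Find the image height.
hi = (-di/do) × ho = -19.84 cm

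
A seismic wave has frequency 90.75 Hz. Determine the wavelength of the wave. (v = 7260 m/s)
λ = v/f = 80 m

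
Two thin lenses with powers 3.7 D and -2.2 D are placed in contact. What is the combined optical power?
P_total = P₁ + P₂ = 1.5 D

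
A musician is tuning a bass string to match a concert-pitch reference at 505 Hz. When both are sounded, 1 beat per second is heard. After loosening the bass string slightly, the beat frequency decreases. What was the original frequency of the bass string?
506 Hz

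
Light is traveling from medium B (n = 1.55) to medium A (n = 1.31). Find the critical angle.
θc = arcsin(n₂/n₁) = 57.69°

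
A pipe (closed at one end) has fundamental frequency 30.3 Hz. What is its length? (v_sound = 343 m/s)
L = v/(4f₁) = 2.83 m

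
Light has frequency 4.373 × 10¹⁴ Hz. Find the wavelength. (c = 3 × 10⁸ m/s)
λ = c/f = 686 nm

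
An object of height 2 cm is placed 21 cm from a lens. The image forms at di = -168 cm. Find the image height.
hi = (-di/do) × ho = 16 cm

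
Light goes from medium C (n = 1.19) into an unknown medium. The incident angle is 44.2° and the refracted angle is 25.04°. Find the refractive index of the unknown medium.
n₂ = n₁·sin θ₁ / sin θ₂ = 1.96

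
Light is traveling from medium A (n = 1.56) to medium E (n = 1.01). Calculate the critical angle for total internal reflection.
θc = arcsin(n₂/n₁) = 40.35°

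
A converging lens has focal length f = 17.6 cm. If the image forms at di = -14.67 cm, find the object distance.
1/do = 1/f − 1/di → do = 8.001 cm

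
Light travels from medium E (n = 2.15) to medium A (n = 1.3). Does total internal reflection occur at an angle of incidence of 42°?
θc = arcsin(n₂/n₁) = 37.2°; 42° > θc, so yes — total internal reflection.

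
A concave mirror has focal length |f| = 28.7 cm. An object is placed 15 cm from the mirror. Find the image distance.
f = +28.7 cm (concave); 1/di = 1/f − 1/do → di = -31.42 cm (virtual image, behind mirror)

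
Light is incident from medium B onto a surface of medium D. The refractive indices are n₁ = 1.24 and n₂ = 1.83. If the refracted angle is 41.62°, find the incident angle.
sin θ₁ = (n₂/n₁)·sin θ₂ → θ₁ = 78.58°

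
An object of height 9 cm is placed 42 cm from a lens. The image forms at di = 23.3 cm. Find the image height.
hi = (-di/do) × ho = -4.993 cm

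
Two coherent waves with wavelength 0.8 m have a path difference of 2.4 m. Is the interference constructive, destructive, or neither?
constructive — path difference = 3λ, a whole number of wavelengths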